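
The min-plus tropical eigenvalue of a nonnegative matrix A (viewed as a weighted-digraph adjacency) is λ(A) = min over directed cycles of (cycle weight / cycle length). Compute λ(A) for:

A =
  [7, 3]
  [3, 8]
λ(A) = 3

Enumerate directed cycles and compute their means (weight / length). Sample:
  cycle 0 → 0: weight = 7, length = 1, mean = 7/1 ≈ 7.000
  cycle 1 → 1: weight = 8, length = 1, mean = 8/1 ≈ 8.000
  cycle 0 → 1 → 0: weight = 6, length = 2, mean = 6/2 ≈ 3.000
  cycle 1 → 0 → 1: weight = 6, length = 2, mean = 6/2 ≈ 3.000
Minimum mean = 3.000, attained e.g. along the cycle 0 → 1 → 0 with weight 6 and length 2. So λ(A) = 6/2 = 3.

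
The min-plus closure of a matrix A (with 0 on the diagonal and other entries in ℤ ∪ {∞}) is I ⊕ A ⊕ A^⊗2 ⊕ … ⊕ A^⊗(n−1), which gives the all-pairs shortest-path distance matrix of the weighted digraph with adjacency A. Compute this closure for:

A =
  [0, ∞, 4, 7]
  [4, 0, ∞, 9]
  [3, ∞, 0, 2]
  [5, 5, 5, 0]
Closure =
  [0, 11, 4, 6]
  [4, 0, 8, 9]
  [3, 7, 0, 2]
  [5, 5, 5, 0]

This is the Floyd-Warshall all-pairs shortest-path computation. For each intermediate vertex k = 0, 1, …, 3, update dist[i][j] ← min(dist[i][j], dist[i][k] + dist[k][j]). The final matrix gives, for each (i, j), the minimum total weight of any directed path from i to j (possibly empty when i = j).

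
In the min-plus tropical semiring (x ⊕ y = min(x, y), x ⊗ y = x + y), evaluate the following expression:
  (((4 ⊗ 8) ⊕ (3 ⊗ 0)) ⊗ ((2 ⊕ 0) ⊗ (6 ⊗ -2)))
(((4 ⊗ 8) ⊕ (3 ⊗ 0)) ⊗ ((2 ⊕ 0) ⊗ (6 ⊗ -2))) = 7

Expand innermost to outermost. Recall ⊕ takes the minimum of its arguments and ⊗ takes their sum. Working out the expression (((4 ⊗ 8) ⊕ (3 ⊗ 0)) ⊗ ((2 ⊕ 0) ⊗ (6 ⊗ -2))) gives 7.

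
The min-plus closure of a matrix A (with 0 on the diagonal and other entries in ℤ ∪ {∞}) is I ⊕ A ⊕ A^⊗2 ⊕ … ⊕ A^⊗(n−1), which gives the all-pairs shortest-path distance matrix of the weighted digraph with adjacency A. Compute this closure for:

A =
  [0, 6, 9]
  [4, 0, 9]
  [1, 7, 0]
Closure =
  [0, 6, 9]
  [4, 0, 9]
  [1, 7, 0]

This is the Floyd-Warshall all-pairs shortest-path computation. For each intermediate vertex k = 0, 1, …, 2, update dist[i][j] ← min(dist[i][j], dist[i][k] + dist[k][j]). The final matrix gives, for each (i, j), the minimum total weight of any directed path from i to j (possibly empty when i = j).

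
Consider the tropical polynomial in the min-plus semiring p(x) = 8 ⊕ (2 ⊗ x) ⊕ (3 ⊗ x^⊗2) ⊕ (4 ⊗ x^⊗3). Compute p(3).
p(3) = 5

A tropical monomial a ⊗ x^⊗i evaluates to a + i · x. Evaluating each term at x = 3:
  Term 0 contributes 8 + 0 · 3 = 8
  Term 1 contributes 2 + 1 · 3 = 5
  Term 2 contributes 3 + 2 · 3 = 9
  Term 3 contributes 4 + 3 · 3 = 13
p(3) = ⊕ of these = min[8, 5, 9, 13] = 5.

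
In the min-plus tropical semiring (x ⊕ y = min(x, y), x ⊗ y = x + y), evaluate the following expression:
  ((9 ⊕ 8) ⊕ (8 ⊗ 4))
((9 ⊕ 8) ⊕ (8 ⊗ 4)) = 8

Expand innermost to outermost. Recall ⊕ takes the minimum of its arguments and ⊗ takes their sum. Working out the expression ((9 ⊕ 8) ⊕ (8 ⊗ 4)) gives 8.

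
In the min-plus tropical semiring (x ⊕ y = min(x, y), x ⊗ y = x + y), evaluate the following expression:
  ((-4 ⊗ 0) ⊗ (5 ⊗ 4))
((-4 ⊗ 0) ⊗ (5 ⊗ 4)) = 5

Expand innermost to outermost. Recall ⊕ takes the minimum of its arguments and ⊗ takes their sum. Working out the expression ((-4 ⊗ 0) ⊗ (5 ⊗ 4)) gives 5.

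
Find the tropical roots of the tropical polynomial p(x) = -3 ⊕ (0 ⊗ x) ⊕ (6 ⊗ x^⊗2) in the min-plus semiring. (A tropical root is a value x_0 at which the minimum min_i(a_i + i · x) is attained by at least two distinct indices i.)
Roots: {-6, -3}

Each tropical root is a break point of the lower envelope of the lines y = a_i + i · x (there are 3 lines, with slopes 0, 1, ..., 2). Only the lines that attain the minimum somewhere contribute to roots; other lines are dominated. Here the surviving (envelope) indices are i = 2, i = 1, i = 0.
Intersections between consecutive envelope lines give the roots: for adjacent envelope indices i < j the intersection is x = (a_i − a_j) / (j − i). Reading off the sorted break points: {-6, -3}.
Verification: at each break x_0, at least two indices attain the minimum of min_i(a_i + i · x_0).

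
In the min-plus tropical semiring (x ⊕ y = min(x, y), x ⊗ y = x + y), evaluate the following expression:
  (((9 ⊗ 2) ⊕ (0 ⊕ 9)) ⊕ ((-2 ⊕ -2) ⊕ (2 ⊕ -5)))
(((9 ⊗ 2) ⊕ (0 ⊕ 9)) ⊕ ((-2 ⊕ -2) ⊕ (2 ⊕ -5))) = -5

Expand innermost to outermost. Recall ⊕ takes the minimum of its arguments and ⊗ takes their sum. Working out the expression (((9 ⊗ 2) ⊕ (0 ⊕ 9)) ⊕ ((-2 ⊕ -2) ⊕ (2 ⊕ -5))) gives -5.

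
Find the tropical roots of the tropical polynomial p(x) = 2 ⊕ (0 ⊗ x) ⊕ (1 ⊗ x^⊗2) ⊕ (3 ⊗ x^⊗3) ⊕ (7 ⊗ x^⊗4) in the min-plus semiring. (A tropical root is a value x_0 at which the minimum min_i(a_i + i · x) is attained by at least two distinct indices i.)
Roots: {-4, -2, -1, 2}

Each tropical root is a break point of the lower envelope of the lines y = a_i + i · x (there are 5 lines, with slopes 0, 1, ..., 4). Only the lines that attain the minimum somewhere contribute to roots; other lines are dominated. Here the surviving (envelope) indices are i = 4, i = 3, i = 2, i = 1, i = 0.
Intersections between consecutive envelope lines give the roots: for adjacent envelope indices i < j the intersection is x = (a_i − a_j) / (j − i). Reading off the sorted break points: {-4, -2, -1, 2}.
Verification: at each break x_0, at least two indices attain the minimum of min_i(a_i + i · x_0).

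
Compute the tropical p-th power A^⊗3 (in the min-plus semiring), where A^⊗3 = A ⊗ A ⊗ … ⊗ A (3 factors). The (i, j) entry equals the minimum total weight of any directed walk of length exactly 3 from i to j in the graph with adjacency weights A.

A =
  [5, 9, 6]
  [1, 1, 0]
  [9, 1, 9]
A^⊗3 =
  [8, 8, 7]
  [2, 2, 1]
  [3, 2, 2]

Each entry (A^⊗3)_ij equals the minimum over all length-3 walks i = v_0 → v_1 → … → v_3 = j of Σ_t A[v_t][v_{t+1}]. For example, for (i, j) = (0, 2) we minimise over 9 possible intermediate vertex sequences; the minimum is 7, attained along the walk 0 → 2 → 1 → 2.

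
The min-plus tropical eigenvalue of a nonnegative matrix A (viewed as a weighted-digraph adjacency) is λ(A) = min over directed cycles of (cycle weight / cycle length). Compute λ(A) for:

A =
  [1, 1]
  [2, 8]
λ(A) = 1

Enumerate directed cycles and compute their means (weight / length). Sample:
  cycle 0 → 0: weight = 1, length = 1, mean = 1/1 ≈ 1.000
  cycle 1 → 1: weight = 8, length = 1, mean = 8/1 ≈ 8.000
  cycle 0 → 1 → 0: weight = 3, length = 2, mean = 3/2 ≈ 1.500
  cycle 1 → 0 → 1: weight = 3, length = 2, mean = 3/2 ≈ 1.500
Minimum mean = 1.000, attained e.g. along the cycle 0 → 0 with weight 1 and length 1. So λ(A) = 1/1 = 1.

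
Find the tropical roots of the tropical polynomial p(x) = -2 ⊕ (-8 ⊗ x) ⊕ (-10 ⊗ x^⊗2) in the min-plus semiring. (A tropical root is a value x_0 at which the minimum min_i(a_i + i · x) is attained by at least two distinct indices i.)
Roots: {2, 6}

Each tropical root is a break point of the lower envelope of the lines y = a_i + i · x (there are 3 lines, with slopes 0, 1, ..., 2). Only the lines that attain the minimum somewhere contribute to roots; other lines are dominated. Here the surviving (envelope) indices are i = 2, i = 1, i = 0.
Intersections between consecutive envelope lines give the roots: for adjacent envelope indices i < j the intersection is x = (a_i − a_j) / (j − i). Reading off the sorted break points: {2, 6}.
Verification: at each break x_0, at least two indices attain the minimum of min_i(a_i + i · x_0).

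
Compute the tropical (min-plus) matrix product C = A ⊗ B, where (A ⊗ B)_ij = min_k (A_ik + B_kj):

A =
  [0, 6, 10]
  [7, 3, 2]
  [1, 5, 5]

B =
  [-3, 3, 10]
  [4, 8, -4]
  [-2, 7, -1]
A ⊗ B =
  [-3, 3, 2]
  [0, 9, -1]
  [-2, 4, 1]

Apply the min-plus product entry-by-entry:
  C[0][0] = min over k of (A[0][0] + B[0][0] = 0 + -3 = -3, A[0][1] + B[1][0] = 6 + 4 = 10, A[0][2] + B[2][0] = 10 + -2 = 8) = -3 (attained at k = 0)
  C[0][1] = min over k of (A[0][0] + B[0][1] = 0 + 3 = 3, A[0][1] + B[1][1] = 6 + 8 = 14, A[0][2] + B[2][1] = 10 + 7 = 17) = 3 (attained at k = 0)
  C[0][2] = min over k of (A[0][0] + B[0][2] = 0 + 10 = 10, A[0][1] + B[1][2] = 6 + -4 = 2, A[0][2] + B[2][2] = 10 + -1 = 9) = 2 (attained at k = 1)
  C[1][0] = min over k of (A[1][0] + B[0][0] = 7 + -3 = 4, A[1][1] + B[1][0] = 3 + 4 = 7, A[1][2] + B[2][0] = 2 + -2 = 0) = 0 (attained at k = 2)
  C[1][1] = min over k of (A[1][0] + B[0][1] = 7 + 3 = 10, A[1][1] + B[1][1] = 3 + 8 = 11, A[1][2] + B[2][1] = 2 + 7 = 9) = 9 (attained at k = 2)
  C[1][2] = min over k of (A[1][0] + B[0][2] = 7 + 10 = 17, A[1][1] + B[1][2] = 3 + -4 = -1, A[1][2] + B[2][2] = 2 + -1 = 1) = -1 (attained at k = 1)
  C[2][0] = min over k of (A[2][0] + B[0][0] = 1 + -3 = -2, A[2][1] + B[1][0] = 5 + 4 = 9, A[2][2] + B[2][0] = 5 + -2 = 3) = -2 (attained at k = 0)
  C[2][1] = min over k of (A[2][0] + B[0][1] = 1 + 3 = 4, A[2][1] + B[1][1] = 5 + 8 = 13, A[2][2] + B[2][1] = 5 + 7 = 12) = 4 (attained at k = 0)
  C[2][2] = min over k of (A[2][0] + B[0][2] = 1 + 10 = 11, A[2][1] + B[1][2] = 5 + -4 = 1, A[2][2] + B[2][2] = 5 + -1 = 4) = 1 (attained at k = 1)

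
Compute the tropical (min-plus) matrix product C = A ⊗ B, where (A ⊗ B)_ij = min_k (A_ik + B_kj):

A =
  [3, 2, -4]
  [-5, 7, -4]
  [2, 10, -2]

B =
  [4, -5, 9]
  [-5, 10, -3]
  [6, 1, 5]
A ⊗ B =
  [-3, -3, -1]
  [-1, -10, 1]
  [4, -3, 3]

Apply the min-plus product entry-by-entry:
  C[0][0] = min over k of (A[0][0] + B[0][0] = 3 + 4 = 7, A[0][1] + B[1][0] = 2 + -5 = -3, A[0][2] + B[2][0] = -4 + 6 = 2) = -3 (attained at k = 1)
  C[0][1] = min over k of (A[0][0] + B[0][1] = 3 + -5 = -2, A[0][1] + B[1][1] = 2 + 10 = 12, A[0][2] + B[2][1] = -4 + 1 = -3) = -3 (attained at k = 2)
  C[0][2] = min over k of (A[0][0] + B[0][2] = 3 + 9 = 12, A[0][1] + B[1][2] = 2 + -3 = -1, A[0][2] + B[2][2] = -4 + 5 = 1) = -1 (attained at k = 1)
  C[1][0] = min over k of (A[1][0] + B[0][0] = -5 + 4 = -1, A[1][1] + B[1][0] = 7 + -5 = 2, A[1][2] + B[2][0] = -4 + 6 = 2) = -1 (attained at k = 0)
  C[1][1] = min over k of (A[1][0] + B[0][1] = -5 + -5 = -10, A[1][1] + B[1][1] = 7 + 10 = 17, A[1][2] + B[2][1] = -4 + 1 = -3) = -10 (attained at k = 0)
  C[1][2] = min over k of (A[1][0] + B[0][2] = -5 + 9 = 4, A[1][1] + B[1][2] = 7 + -3 = 4, A[1][2] + B[2][2] = -4 + 5 = 1) = 1 (attained at k = 2)
  C[2][0] = min over k of (A[2][0] + B[0][0] = 2 + 4 = 6, A[2][1] + B[1][0] = 10 + -5 = 5, A[2][2] + B[2][0] = -2 + 6 = 4) = 4 (attained at k = 2)
  C[2][1] = min over k of (A[2][0] + B[0][1] = 2 + -5 = -3, A[2][1] + B[1][1] = 10 + 10 = 20, A[2][2] + B[2][1] = -2 + 1 = -1) = -3 (attained at k = 0)
  C[2][2] = min over k of (A[2][0] + B[0][2] = 2 + 9 = 11, A[2][1] + B[1][2] = 10 + -3 = 7, A[2][2] + B[2][2] = -2 + 5 = 3) = 3 (attained at k = 2)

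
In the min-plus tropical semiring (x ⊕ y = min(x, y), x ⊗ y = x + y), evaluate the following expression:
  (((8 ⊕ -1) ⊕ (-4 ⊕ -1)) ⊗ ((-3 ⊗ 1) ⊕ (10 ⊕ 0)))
(((8 ⊕ -1) ⊕ (-4 ⊕ -1)) ⊗ ((-3 ⊗ 1) ⊕ (10 ⊕ 0))) = -6

Expand innermost to outermost. Recall ⊕ takes the minimum of its arguments and ⊗ takes their sum. Working out the expression (((8 ⊕ -1) ⊕ (-4 ⊕ -1)) ⊗ ((-3 ⊗ 1) ⊕ (10 ⊕ 0))) gives -6.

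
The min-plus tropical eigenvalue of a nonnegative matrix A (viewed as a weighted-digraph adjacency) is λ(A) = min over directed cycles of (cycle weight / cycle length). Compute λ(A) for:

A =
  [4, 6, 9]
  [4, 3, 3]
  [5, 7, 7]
λ(A) = 3

Enumerate directed cycles and compute their means (weight / length). Sample:
  cycle 0 → 0: weight = 4, length = 1, mean = 4/1 ≈ 4.000
  cycle 1 → 1: weight = 3, length = 1, mean = 3/1 ≈ 3.000
  cycle 2 → 2: weight = 7, length = 1, mean = 7/1 ≈ 7.000
  cycle 0 → 1 → 0: weight = 10, length = 2, mean = 10/2 ≈ 5.000
  cycle 0 → 2 → 0: weight = 14, length = 2, mean = 14/2 ≈ 7.000
  cycle 1 → 0 → 1: weight = 10, length = 2, mean = 10/2 ≈ 5.000
Minimum mean = 3.000, attained e.g. along the cycle 1 → 1 with weight 3 and length 1. So λ(A) = 3/1 = 3.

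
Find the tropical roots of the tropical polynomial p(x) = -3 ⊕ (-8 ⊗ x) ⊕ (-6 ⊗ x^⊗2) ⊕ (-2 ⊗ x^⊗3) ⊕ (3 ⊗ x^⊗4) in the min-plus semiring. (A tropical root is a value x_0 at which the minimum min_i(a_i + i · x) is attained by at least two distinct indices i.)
Roots: {-5, -4, -2, 5}

Each tropical root is a break point of the lower envelope of the lines y = a_i + i · x (there are 5 lines, with slopes 0, 1, ..., 4). Only the lines that attain the minimum somewhere contribute to roots; other lines are dominated. Here the surviving (envelope) indices are i = 4, i = 3, i = 2, i = 1, i = 0.
Intersections between consecutive envelope lines give the roots: for adjacent envelope indices i < j the intersection is x = (a_i − a_j) / (j − i). Reading off the sorted break points: {-5, -4, -2, 5}.
Verification: at each break x_0, at least two indices attain the minimum of min_i(a_i + i · x_0).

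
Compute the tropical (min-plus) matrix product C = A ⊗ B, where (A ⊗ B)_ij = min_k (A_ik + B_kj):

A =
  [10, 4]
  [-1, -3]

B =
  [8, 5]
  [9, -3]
A ⊗ B =
  [13, 1]
  [6, -6]

Apply the min-plus product entry-by-entry:
  C[0][0] = min over k of (A[0][0] + B[0][0] = 10 + 8 = 18, A[0][1] + B[1][0] = 4 + 9 = 13) = 13 (attained at k = 1)
  C[0][1] = min over k of (A[0][0] + B[0][1] = 10 + 5 = 15, A[0][1] + B[1][1] = 4 + -3 = 1) = 1 (attained at k = 1)
  C[1][0] = min over k of (A[1][0] + B[0][0] = -1 + 8 = 7, A[1][1] + B[1][0] = -3 + 9 = 6) = 6 (attained at k = 1)
  C[1][1] = min over k of (A[1][0] + B[0][1] = -1 + 5 = 4, A[1][1] + B[1][1] = -3 + -3 = -6) = -6 (attained at k = 1)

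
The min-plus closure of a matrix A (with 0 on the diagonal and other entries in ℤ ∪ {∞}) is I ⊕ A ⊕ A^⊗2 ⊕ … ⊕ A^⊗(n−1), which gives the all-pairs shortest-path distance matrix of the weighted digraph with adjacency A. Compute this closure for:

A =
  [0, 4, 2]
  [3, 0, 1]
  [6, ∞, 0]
Closure =
  [0, 4, 2]
  [3, 0, 1]
  [6, 10, 0]

This is the Floyd-Warshall all-pairs shortest-path computation. For each intermediate vertex k = 0, 1, …, 2, update dist[i][j] ← min(dist[i][j], dist[i][k] + dist[k][j]). The final matrix gives, for each (i, j), the minimum total weight of any directed path from i to j (possibly empty when i = j).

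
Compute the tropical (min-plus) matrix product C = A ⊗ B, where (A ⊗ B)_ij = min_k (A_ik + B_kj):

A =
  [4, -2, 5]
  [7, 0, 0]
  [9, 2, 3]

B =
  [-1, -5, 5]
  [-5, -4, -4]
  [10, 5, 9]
A ⊗ B =
  [-7, -6, -6]
  [-5, -4, -4]
  [-3, -2, -2]

Apply the min-plus product entry-by-entry:
  C[0][0] = min over k of (A[0][0] + B[0][0] = 4 + -1 = 3, A[0][1] + B[1][0] = -2 + -5 = -7, A[0][2] + B[2][0] = 5 + 10 = 15) = -7 (attained at k = 1)
  C[0][1] = min over k of (A[0][0] + B[0][1] = 4 + -5 = -1, A[0][1] + B[1][1] = -2 + -4 = -6, A[0][2] + B[2][1] = 5 + 5 = 10) = -6 (attained at k = 1)
  C[0][2] = min over k of (A[0][0] + B[0][2] = 4 + 5 = 9, A[0][1] + B[1][2] = -2 + -4 = -6, A[0][2] + B[2][2] = 5 + 9 = 14) = -6 (attained at k = 1)
  C[1][0] = min over k of (A[1][0] + B[0][0] = 7 + -1 = 6, A[1][1] + B[1][0] = 0 + -5 = -5, A[1][2] + B[2][0] = 0 + 10 = 10) = -5 (attained at k = 1)
  C[1][1] = min over k of (A[1][0] + B[0][1] = 7 + -5 = 2, A[1][1] + B[1][1] = 0 + -4 = -4, A[1][2] + B[2][1] = 0 + 5 = 5) = -4 (attained at k = 1)
  C[1][2] = min over k of (A[1][0] + B[0][2] = 7 + 5 = 12, A[1][1] + B[1][2] = 0 + -4 = -4, A[1][2] + B[2][2] = 0 + 9 = 9) = -4 (attained at k = 1)
  C[2][0] = min over k of (A[2][0] + B[0][0] = 9 + -1 = 8, A[2][1] + B[1][0] = 2 + -5 = -3, A[2][2] + B[2][0] = 3 + 10 = 13) = -3 (attained at k = 1)
  C[2][1] = min over k of (A[2][0] + B[0][1] = 9 + -5 = 4, A[2][1] + B[1][1] = 2 + -4 = -2, A[2][2] + B[2][1] = 3 + 5 = 8) = -2 (attained at k = 1)
  C[2][2] = min over k of (A[2][0] + B[0][2] = 9 + 5 = 14, A[2][1] + B[1][2] = 2 + -4 = -2, A[2][2] + B[2][2] = 3 + 9 = 12) = -2 (attained at k = 1)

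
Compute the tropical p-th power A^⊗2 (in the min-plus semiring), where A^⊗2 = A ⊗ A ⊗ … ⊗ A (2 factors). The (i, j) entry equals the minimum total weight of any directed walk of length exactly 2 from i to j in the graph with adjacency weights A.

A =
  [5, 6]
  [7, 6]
A^⊗2 =
  [10, 11]
  [12, 12]

Each entry (A^⊗2)_ij equals the minimum over all length-2 walks i = v_0 → v_1 → … → v_2 = j of Σ_t A[v_t][v_{t+1}]. For example, for (i, j) = (0, 1) we minimise over 2 possible intermediate vertex sequences; the minimum is 11, attained along the walk 0 → 0 → 1.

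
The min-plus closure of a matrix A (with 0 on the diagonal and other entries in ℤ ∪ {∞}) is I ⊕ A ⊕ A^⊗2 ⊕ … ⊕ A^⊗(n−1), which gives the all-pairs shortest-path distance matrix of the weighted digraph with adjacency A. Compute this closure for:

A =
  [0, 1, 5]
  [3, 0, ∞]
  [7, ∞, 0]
Closure =
  [0, 1, 5]
  [3, 0, 8]
  [7, 8, 0]

This is the Floyd-Warshall all-pairs shortest-path computation. For each intermediate vertex k = 0, 1, …, 2, update dist[i][j] ← min(dist[i][j], dist[i][k] + dist[k][j]). The final matrix gives, for each (i, j), the minimum total weight of any directed path from i to j (possibly empty when i = j).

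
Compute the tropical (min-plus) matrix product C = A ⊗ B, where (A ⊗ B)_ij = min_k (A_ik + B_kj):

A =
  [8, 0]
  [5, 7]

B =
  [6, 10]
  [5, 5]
A ⊗ B =
  [5, 5]
  [11, 12]

Apply the min-plus product entry-by-entry:
  C[0][0] = min over k of (A[0][0] + B[0][0] = 8 + 6 = 14, A[0][1] + B[1][0] = 0 + 5 = 5) = 5 (attained at k = 1)
  C[0][1] = min over k of (A[0][0] + B[0][1] = 8 + 10 = 18, A[0][1] + B[1][1] = 0 + 5 = 5) = 5 (attained at k = 1)
  C[1][0] = min over k of (A[1][0] + B[0][0] = 5 + 6 = 11, A[1][1] + B[1][0] = 7 + 5 = 12) = 11 (attained at k = 0)
  C[1][1] = min over k of (A[1][0] + B[0][1] = 5 + 10 = 15, A[1][1] + B[1][1] = 7 + 5 = 12) = 12 (attained at k = 1)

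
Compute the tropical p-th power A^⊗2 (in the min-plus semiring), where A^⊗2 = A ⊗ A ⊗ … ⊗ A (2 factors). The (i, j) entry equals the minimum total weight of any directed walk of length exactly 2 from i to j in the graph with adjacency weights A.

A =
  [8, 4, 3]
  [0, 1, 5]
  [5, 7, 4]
A^⊗2 =
  [4, 5, 7]
  [1, 2, 3]
  [7, 8, 8]

Each entry (A^⊗2)_ij equals the minimum over all length-2 walks i = v_0 → v_1 → … → v_2 = j of Σ_t A[v_t][v_{t+1}]. For example, for (i, j) = (0, 2) we minimise over 3 possible intermediate vertex sequences; the minimum is 7, attained along the walk 0 → 2 → 2.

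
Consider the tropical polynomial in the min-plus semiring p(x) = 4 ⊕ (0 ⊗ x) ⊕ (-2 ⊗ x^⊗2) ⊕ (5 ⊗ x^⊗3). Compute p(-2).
p(-2) = -6

A tropical monomial a ⊗ x^⊗i evaluates to a + i · x. Evaluating each term at x = -2:
  Term 0 contributes 4 + 0 · -2 = 4
  Term 1 contributes 0 + 1 · -2 = -2
  Term 2 contributes -2 + 2 · -2 = -6
  Term 3 contributes 5 + 3 · -2 = -1
p(-2) = ⊕ of these = min[4, -2, -6, -1] = -6.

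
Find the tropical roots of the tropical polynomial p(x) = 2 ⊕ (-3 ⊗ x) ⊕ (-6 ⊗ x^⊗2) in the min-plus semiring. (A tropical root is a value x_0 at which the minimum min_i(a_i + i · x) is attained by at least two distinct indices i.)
Roots: {3, 5}

Each tropical root is a break point of the lower envelope of the lines y = a_i + i · x (there are 3 lines, with slopes 0, 1, ..., 2). Only the lines that attain the minimum somewhere contribute to roots; other lines are dominated. Here the surviving (envelope) indices are i = 2, i = 1, i = 0.
Intersections between consecutive envelope lines give the roots: for adjacent envelope indices i < j the intersection is x = (a_i − a_j) / (j − i). Reading off the sorted break points: {3, 5}.
Verification: at each break x_0, at least two indices attain the minimum of min_i(a_i + i · x_0).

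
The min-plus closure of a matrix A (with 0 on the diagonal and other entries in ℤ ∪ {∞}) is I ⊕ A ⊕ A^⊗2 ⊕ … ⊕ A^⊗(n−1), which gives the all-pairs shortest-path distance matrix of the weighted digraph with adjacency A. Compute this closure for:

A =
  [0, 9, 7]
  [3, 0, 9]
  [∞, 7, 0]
Closure =
  [0, 9, 7]
  [3, 0, 9]
  [10, 7, 0]

This is the Floyd-Warshall all-pairs shortest-path computation. For each intermediate vertex k = 0, 1, …, 2, update dist[i][j] ← min(dist[i][j], dist[i][k] + dist[k][j]). The final matrix gives, for each (i, j), the minimum total weight of any directed path from i to j (possibly empty when i = j).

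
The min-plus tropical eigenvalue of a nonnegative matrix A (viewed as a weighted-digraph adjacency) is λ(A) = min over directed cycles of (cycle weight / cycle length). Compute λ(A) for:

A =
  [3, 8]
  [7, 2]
λ(A) = 2

Enumerate directed cycles and compute their means (weight / length). Sample:
  cycle 0 → 0: weight = 3, length = 1, mean = 3/1 ≈ 3.000
  cycle 1 → 1: weight = 2, length = 1, mean = 2/1 ≈ 2.000
  cycle 0 → 1 → 0: weight = 15, length = 2, mean = 15/2 ≈ 7.500
  cycle 1 → 0 → 1: weight = 15, length = 2, mean = 15/2 ≈ 7.500
Minimum mean = 2.000, attained e.g. along the cycle 1 → 1 with weight 2 and length 1. So λ(A) = 2/1 = 2.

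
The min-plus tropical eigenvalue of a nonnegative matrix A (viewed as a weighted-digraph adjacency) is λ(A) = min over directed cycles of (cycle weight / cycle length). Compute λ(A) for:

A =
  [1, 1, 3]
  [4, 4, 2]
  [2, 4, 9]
λ(A) = 1

Enumerate directed cycles and compute their means (weight / length). Sample:
  cycle 0 → 0: weight = 1, length = 1, mean = 1/1 ≈ 1.000
  cycle 1 → 1: weight = 4, length = 1, mean = 4/1 ≈ 4.000
  cycle 2 → 2: weight = 9, length = 1, mean = 9/1 ≈ 9.000
  cycle 0 → 1 → 0: weight = 5, length = 2, mean = 5/2 ≈ 2.500
  cycle 0 → 2 → 0: weight = 5, length = 2, mean = 5/2 ≈ 2.500
  cycle 1 → 0 → 1: weight = 5, length = 2, mean = 5/2 ≈ 2.500
Minimum mean = 1.000, attained e.g. along the cycle 0 → 0 with weight 1 and length 1. So λ(A) = 1/1 = 1.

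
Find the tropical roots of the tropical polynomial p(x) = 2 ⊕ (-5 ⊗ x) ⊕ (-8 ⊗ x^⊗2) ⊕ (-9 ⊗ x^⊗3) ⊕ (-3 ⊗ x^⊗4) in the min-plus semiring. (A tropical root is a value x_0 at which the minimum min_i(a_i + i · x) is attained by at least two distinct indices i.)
Roots: {-6, 1, 3, 7}

Each tropical root is a break point of the lower envelope of the lines y = a_i + i · x (there are 5 lines, with slopes 0, 1, ..., 4). Only the lines that attain the minimum somewhere contribute to roots; other lines are dominated. Here the surviving (envelope) indices are i = 4, i = 3, i = 2, i = 1, i = 0.
Intersections between consecutive envelope lines give the roots: for adjacent envelope indices i < j the intersection is x = (a_i − a_j) / (j − i). Reading off the sorted break points: {-6, 1, 3, 7}.
Verification: at each break x_0, at least two indices attain the minimum of min_i(a_i + i · x_0).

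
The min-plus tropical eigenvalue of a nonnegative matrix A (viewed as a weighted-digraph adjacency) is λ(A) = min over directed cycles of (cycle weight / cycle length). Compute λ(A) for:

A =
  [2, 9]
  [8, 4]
λ(A) = 2

Enumerate directed cycles and compute their means (weight / length). Sample:
  cycle 0 → 0: weight = 2, length = 1, mean = 2/1 ≈ 2.000
  cycle 1 → 1: weight = 4, length = 1, mean = 4/1 ≈ 4.000
  cycle 0 → 1 → 0: weight = 17, length = 2, mean = 17/2 ≈ 8.500
  cycle 1 → 0 → 1: weight = 17, length = 2, mean = 17/2 ≈ 8.500
Minimum mean = 2.000, attained e.g. along the cycle 0 → 0 with weight 2 and length 1. So λ(A) = 2/1 = 2.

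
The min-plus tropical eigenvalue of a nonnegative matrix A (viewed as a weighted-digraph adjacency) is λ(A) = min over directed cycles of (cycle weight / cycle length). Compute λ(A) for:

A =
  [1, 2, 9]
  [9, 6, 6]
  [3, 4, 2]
λ(A) = 1

Enumerate directed cycles and compute their means (weight / length). Sample:
  cycle 0 → 0: weight = 1, length = 1, mean = 1/1 ≈ 1.000
  cycle 1 → 1: weight = 6, length = 1, mean = 6/1 ≈ 6.000
  cycle 2 → 2: weight = 2, length = 1, mean = 2/1 ≈ 2.000
  cycle 0 → 1 → 0: weight = 11, length = 2, mean = 11/2 ≈ 5.500
  cycle 0 → 2 → 0: weight = 12, length = 2, mean = 12/2 ≈ 6.000
  cycle 1 → 0 → 1: weight = 11, length = 2, mean = 11/2 ≈ 5.500
Minimum mean = 1.000, attained e.g. along the cycle 0 → 0 with weight 1 and length 1. So λ(A) = 1/1 = 1.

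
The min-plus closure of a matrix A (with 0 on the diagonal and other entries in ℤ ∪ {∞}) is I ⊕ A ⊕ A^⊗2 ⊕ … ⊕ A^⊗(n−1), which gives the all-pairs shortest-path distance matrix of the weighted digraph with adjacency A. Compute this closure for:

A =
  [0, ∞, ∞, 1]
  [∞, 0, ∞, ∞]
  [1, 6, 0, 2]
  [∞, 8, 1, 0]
Closure =
  [0, 8, 2, 1]
  [∞, 0, ∞, ∞]
  [1, 6, 0, 2]
  [2, 7, 1, 0]

This is the Floyd-Warshall all-pairs shortest-path computation. For each intermediate vertex k = 0, 1, …, 3, update dist[i][j] ← min(dist[i][j], dist[i][k] + dist[k][j]). The final matrix gives, for each (i, j), the minimum total weight of any directed path from i to j (possibly empty when i = j).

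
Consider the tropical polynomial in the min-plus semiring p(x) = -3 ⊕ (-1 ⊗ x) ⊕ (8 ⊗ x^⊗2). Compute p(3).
p(3) = -3

A tropical monomial a ⊗ x^⊗i evaluates to a + i · x. Evaluating each term at x = 3:
  Term 0 contributes -3 + 0 · 3 = -3
  Term 1 contributes -1 + 1 · 3 = 2
  Term 2 contributes 8 + 2 · 3 = 14
p(3) = ⊕ of these = min[-3, 2, 14] = -3.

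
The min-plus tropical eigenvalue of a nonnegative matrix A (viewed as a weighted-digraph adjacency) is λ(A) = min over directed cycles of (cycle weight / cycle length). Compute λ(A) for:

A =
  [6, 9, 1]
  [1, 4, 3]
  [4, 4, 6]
λ(A) = 2

Enumerate directed cycles and compute their means (weight / length). Sample:
  cycle 0 → 0: weight = 6, length = 1, mean = 6/1 ≈ 6.000
  cycle 1 → 1: weight = 4, length = 1, mean = 4/1 ≈ 4.000
  cycle 2 → 2: weight = 6, length = 1, mean = 6/1 ≈ 6.000
  cycle 0 → 1 → 0: weight = 10, length = 2, mean = 10/2 ≈ 5.000
  cycle 0 → 2 → 0: weight = 5, length = 2, mean = 5/2 ≈ 2.500
  cycle 1 → 0 → 1: weight = 10, length = 2, mean = 10/2 ≈ 5.000
Minimum mean = 2.000, attained e.g. along the cycle 0 → 2 → 1 → 0 with weight 6 and length 3. So λ(A) = 6/3 = 2.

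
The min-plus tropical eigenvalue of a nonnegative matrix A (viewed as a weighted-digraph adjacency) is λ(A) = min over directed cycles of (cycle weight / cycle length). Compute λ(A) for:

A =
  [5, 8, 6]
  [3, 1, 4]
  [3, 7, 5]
λ(A) = 1

Enumerate directed cycles and compute their means (weight / length). Sample:
  cycle 0 → 0: weight = 5, length = 1, mean = 5/1 ≈ 5.000
  cycle 1 → 1: weight = 1, length = 1, mean = 1/1 ≈ 1.000
  cycle 2 → 2: weight = 5, length = 1, mean = 5/1 ≈ 5.000
  cycle 0 → 1 → 0: weight = 11, length = 2, mean = 11/2 ≈ 5.500
  cycle 0 → 2 → 0: weight = 9, length = 2, mean = 9/2 ≈ 4.500
  cycle 1 → 0 → 1: weight = 11, length = 2, mean = 11/2 ≈ 5.500
Minimum mean = 1.000, attained e.g. along the cycle 1 → 1 with weight 1 and length 1. So λ(A) = 1/1 = 1.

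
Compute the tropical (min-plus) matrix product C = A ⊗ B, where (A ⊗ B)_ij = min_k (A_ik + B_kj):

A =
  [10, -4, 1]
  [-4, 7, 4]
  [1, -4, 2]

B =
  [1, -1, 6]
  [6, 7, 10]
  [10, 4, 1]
A ⊗ B =
  [2, 3, 2]
  [-3, -5, 2]
  [2, 0, 3]

Apply the min-plus product entry-by-entry:
  C[0][0] = min over k of (A[0][0] + B[0][0] = 10 + 1 = 11, A[0][1] + B[1][0] = -4 + 6 = 2, A[0][2] + B[2][0] = 1 + 10 = 11) = 2 (attained at k = 1)
  C[0][1] = min over k of (A[0][0] + B[0][1] = 10 + -1 = 9, A[0][1] + B[1][1] = -4 + 7 = 3, A[0][2] + B[2][1] = 1 + 4 = 5) = 3 (attained at k = 1)
  C[0][2] = min over k of (A[0][0] + B[0][2] = 10 + 6 = 16, A[0][1] + B[1][2] = -4 + 10 = 6, A[0][2] + B[2][2] = 1 + 1 = 2) = 2 (attained at k = 2)
  C[1][0] = min over k of (A[1][0] + B[0][0] = -4 + 1 = -3, A[1][1] + B[1][0] = 7 + 6 = 13, A[1][2] + B[2][0] = 4 + 10 = 14) = -3 (attained at k = 0)
  C[1][1] = min over k of (A[1][0] + B[0][1] = -4 + -1 = -5, A[1][1] + B[1][1] = 7 + 7 = 14, A[1][2] + B[2][1] = 4 + 4 = 8) = -5 (attained at k = 0)
  C[1][2] = min over k of (A[1][0] + B[0][2] = -4 + 6 = 2, A[1][1] + B[1][2] = 7 + 10 = 17, A[1][2] + B[2][2] = 4 + 1 = 5) = 2 (attained at k = 0)
  C[2][0] = min over k of (A[2][0] + B[0][0] = 1 + 1 = 2, A[2][1] + B[1][0] = -4 + 6 = 2, A[2][2] + B[2][0] = 2 + 10 = 12) = 2 (attained at k = 0)
  C[2][1] = min over k of (A[2][0] + B[0][1] = 1 + -1 = 0, A[2][1] + B[1][1] = -4 + 7 = 3, A[2][2] + B[2][1] = 2 + 4 = 6) = 0 (attained at k = 0)
  C[2][2] = min over k of (A[2][0] + B[0][2] = 1 + 6 = 7, A[2][1] + B[1][2] = -4 + 10 = 6, A[2][2] + B[2][2] = 2 + 1 = 3) = 3 (attained at k = 2)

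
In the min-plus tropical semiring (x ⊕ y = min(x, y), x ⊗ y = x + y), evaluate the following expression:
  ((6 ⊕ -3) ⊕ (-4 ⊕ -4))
((6 ⊕ -3) ⊕ (-4 ⊕ -4)) = -4

Expand innermost to outermost. Recall ⊕ takes the minimum of its arguments and ⊗ takes their sum. Working out the expression ((6 ⊕ -3) ⊕ (-4 ⊕ -4)) gives -4.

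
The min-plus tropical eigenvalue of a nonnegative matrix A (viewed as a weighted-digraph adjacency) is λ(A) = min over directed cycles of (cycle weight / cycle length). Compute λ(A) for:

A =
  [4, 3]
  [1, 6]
λ(A) = 2

Enumerate directed cycles and compute their means (weight / length). Sample:
  cycle 0 → 0: weight = 4, length = 1, mean = 4/1 ≈ 4.000
  cycle 1 → 1: weight = 6, length = 1, mean = 6/1 ≈ 6.000
  cycle 0 → 1 → 0: weight = 4, length = 2, mean = 4/2 ≈ 2.000
  cycle 1 → 0 → 1: weight = 4, length = 2, mean = 4/2 ≈ 2.000
Minimum mean = 2.000, attained e.g. along the cycle 0 → 1 → 0 with weight 4 and length 2. So λ(A) = 4/2 = 2.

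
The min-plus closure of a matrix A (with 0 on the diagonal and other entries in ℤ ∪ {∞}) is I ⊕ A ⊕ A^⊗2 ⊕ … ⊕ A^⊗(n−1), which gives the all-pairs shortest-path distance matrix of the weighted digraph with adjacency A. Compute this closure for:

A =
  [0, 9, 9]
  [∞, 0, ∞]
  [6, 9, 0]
Closure =
  [0, 9, 9]
  [∞, 0, ∞]
  [6, 9, 0]

This is the Floyd-Warshall all-pairs shortest-path computation. For each intermediate vertex k = 0, 1, …, 2, update dist[i][j] ← min(dist[i][j], dist[i][k] + dist[k][j]). The final matrix gives, for each (i, j), the minimum total weight of any directed path from i to j (possibly empty when i = j).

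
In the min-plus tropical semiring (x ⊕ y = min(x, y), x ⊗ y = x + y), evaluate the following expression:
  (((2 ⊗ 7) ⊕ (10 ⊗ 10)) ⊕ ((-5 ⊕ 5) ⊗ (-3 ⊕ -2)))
(((2 ⊗ 7) ⊕ (10 ⊗ 10)) ⊕ ((-5 ⊕ 5) ⊗ (-3 ⊕ -2))) = -8

Expand innermost to outermost. Recall ⊕ takes the minimum of its arguments and ⊗ takes their sum. Working out the expression (((2 ⊗ 7) ⊕ (10 ⊗ 10)) ⊕ ((-5 ⊕ 5) ⊗ (-3 ⊕ -2))) gives -8.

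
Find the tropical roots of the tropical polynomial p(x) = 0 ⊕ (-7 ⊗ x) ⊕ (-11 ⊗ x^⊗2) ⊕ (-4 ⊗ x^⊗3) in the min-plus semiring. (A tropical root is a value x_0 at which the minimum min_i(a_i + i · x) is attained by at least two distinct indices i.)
Roots: {-7, 4, 7}

Each tropical root is a break point of the lower envelope of the lines y = a_i + i · x (there are 4 lines, with slopes 0, 1, ..., 3). Only the lines that attain the minimum somewhere contribute to roots; other lines are dominated. Here the surviving (envelope) indices are i = 3, i = 2, i = 1, i = 0.
Intersections between consecutive envelope lines give the roots: for adjacent envelope indices i < j the intersection is x = (a_i − a_j) / (j − i). Reading off the sorted break points: {-7, 4, 7}.
Verification: at each break x_0, at least two indices attain the minimum of min_i(a_i + i · x_0).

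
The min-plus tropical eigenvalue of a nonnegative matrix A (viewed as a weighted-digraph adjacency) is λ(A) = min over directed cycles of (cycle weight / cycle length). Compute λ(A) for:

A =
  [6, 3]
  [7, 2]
λ(A) = 2

Enumerate directed cycles and compute their means (weight / length). Sample:
  cycle 0 → 0: weight = 6, length = 1, mean = 6/1 ≈ 6.000
  cycle 1 → 1: weight = 2, length = 1, mean = 2/1 ≈ 2.000
  cycle 0 → 1 → 0: weight = 10, length = 2, mean = 10/2 ≈ 5.000
  cycle 1 → 0 → 1: weight = 10, length = 2, mean = 10/2 ≈ 5.000
Minimum mean = 2.000, attained e.g. along the cycle 1 → 1 with weight 2 and length 1. So λ(A) = 2/1 = 2.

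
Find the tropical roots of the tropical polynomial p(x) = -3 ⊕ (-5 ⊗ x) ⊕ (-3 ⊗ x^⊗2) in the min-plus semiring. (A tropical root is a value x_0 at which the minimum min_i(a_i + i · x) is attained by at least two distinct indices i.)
Roots: {-2, 2}

Each tropical root is a break point of the lower envelope of the lines y = a_i + i · x (there are 3 lines, with slopes 0, 1, ..., 2). Only the lines that attain the minimum somewhere contribute to roots; other lines are dominated. Here the surviving (envelope) indices are i = 2, i = 1, i = 0.
Intersections between consecutive envelope lines give the roots: for adjacent envelope indices i < j the intersection is x = (a_i − a_j) / (j − i). Reading off the sorted break points: {-2, 2}.
Verification: at each break x_0, at least two indices attain the minimum of min_i(a_i + i · x_0).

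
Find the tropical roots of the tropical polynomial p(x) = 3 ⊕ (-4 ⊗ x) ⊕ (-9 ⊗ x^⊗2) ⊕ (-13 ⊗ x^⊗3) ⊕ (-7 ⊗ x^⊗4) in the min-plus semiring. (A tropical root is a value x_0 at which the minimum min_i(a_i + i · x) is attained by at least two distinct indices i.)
Roots: {-6, 4, 5, 7}

Each tropical root is a break point of the lower envelope of the lines y = a_i + i · x (there are 5 lines, with slopes 0, 1, ..., 4). Only the lines that attain the minimum somewhere contribute to roots; other lines are dominated. Here the surviving (envelope) indices are i = 4, i = 3, i = 2, i = 1, i = 0.
Intersections between consecutive envelope lines give the roots: for adjacent envelope indices i < j the intersection is x = (a_i − a_j) / (j − i). Reading off the sorted break points: {-6, 4, 5, 7}.
Verification: at each break x_0, at least two indices attain the minimum of min_i(a_i + i · x_0).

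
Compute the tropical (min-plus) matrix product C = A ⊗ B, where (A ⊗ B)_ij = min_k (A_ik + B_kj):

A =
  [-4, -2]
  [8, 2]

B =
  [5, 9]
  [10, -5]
A ⊗ B =
  [1, -7]
  [12, -3]

Apply the min-plus product entry-by-entry:
  C[0][0] = min over k of (A[0][0] + B[0][0] = -4 + 5 = 1, A[0][1] + B[1][0] = -2 + 10 = 8) = 1 (attained at k = 0)
  C[0][1] = min over k of (A[0][0] + B[0][1] = -4 + 9 = 5, A[0][1] + B[1][1] = -2 + -5 = -7) = -7 (attained at k = 1)
  C[1][0] = min over k of (A[1][0] + B[0][0] = 8 + 5 = 13, A[1][1] + B[1][0] = 2 + 10 = 12) = 12 (attained at k = 1)
  C[1][1] = min over k of (A[1][0] + B[0][1] = 8 + 9 = 17, A[1][1] + B[1][1] = 2 + -5 = -3) = -3 (attained at k = 1)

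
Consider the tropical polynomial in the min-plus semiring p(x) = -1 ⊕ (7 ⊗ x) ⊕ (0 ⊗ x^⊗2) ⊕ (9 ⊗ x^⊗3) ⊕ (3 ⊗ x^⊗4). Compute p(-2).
p(-2) = -5

A tropical monomial a ⊗ x^⊗i evaluates to a + i · x. Evaluating each term at x = -2:
  Term 0 contributes -1 + 0 · -2 = -1
  Term 1 contributes 7 + 1 · -2 = 5
  Term 2 contributes 0 + 2 · -2 = -4
  Term 3 contributes 9 + 3 · -2 = 3
  Term 4 contributes 3 + 4 · -2 = -5
p(-2) = ⊕ of these = min[-1, 5, -4, 3, -5] = -5.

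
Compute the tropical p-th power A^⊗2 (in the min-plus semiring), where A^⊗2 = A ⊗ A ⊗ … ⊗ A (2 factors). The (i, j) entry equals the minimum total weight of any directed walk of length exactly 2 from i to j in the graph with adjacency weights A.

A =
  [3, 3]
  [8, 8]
A^⊗2 =
  [6, 6]
  [11, 11]

Each entry (A^⊗2)_ij equals the minimum over all length-2 walks i = v_0 → v_1 → … → v_2 = j of Σ_t A[v_t][v_{t+1}]. For example, for (i, j) = (0, 1) we minimise over 2 possible intermediate vertex sequences; the minimum is 6, attained along the walk 0 → 0 → 1.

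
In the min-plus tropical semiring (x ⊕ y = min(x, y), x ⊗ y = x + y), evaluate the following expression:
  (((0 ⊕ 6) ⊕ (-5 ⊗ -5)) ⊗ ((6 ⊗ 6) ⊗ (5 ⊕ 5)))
(((0 ⊕ 6) ⊕ (-5 ⊗ -5)) ⊗ ((6 ⊗ 6) ⊗ (5 ⊕ 5))) = 7

Expand innermost to outermost. Recall ⊕ takes the minimum of its arguments and ⊗ takes their sum. Working out the expression (((0 ⊕ 6) ⊕ (-5 ⊗ -5)) ⊗ ((6 ⊗ 6) ⊗ (5 ⊕ 5))) gives 7.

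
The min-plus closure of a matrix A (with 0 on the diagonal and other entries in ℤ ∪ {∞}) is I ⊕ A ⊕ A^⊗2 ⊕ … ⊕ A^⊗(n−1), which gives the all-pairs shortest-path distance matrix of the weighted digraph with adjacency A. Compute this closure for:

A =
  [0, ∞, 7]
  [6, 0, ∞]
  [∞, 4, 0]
Closure =
  [0, 11, 7]
  [6, 0, 13]
  [10, 4, 0]

This is the Floyd-Warshall all-pairs shortest-path computation. For each intermediate vertex k = 0, 1, …, 2, update dist[i][j] ← min(dist[i][j], dist[i][k] + dist[k][j]). The final matrix gives, for each (i, j), the minimum total weight of any directed path from i to j (possibly empty when i = j).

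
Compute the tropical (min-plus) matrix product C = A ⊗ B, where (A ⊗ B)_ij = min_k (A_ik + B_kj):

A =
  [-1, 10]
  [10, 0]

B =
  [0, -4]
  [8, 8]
A ⊗ B =
  [-1, -5]
  [8, 6]

Apply the min-plus product entry-by-entry:
  C[0][0] = min over k of (A[0][0] + B[0][0] = -1 + 0 = -1, A[0][1] + B[1][0] = 10 + 8 = 18) = -1 (attained at k = 0)
  C[0][1] = min over k of (A[0][0] + B[0][1] = -1 + -4 = -5, A[0][1] + B[1][1] = 10 + 8 = 18) = -5 (attained at k = 0)
  C[1][0] = min over k of (A[1][0] + B[0][0] = 10 + 0 = 10, A[1][1] + B[1][0] = 0 + 8 = 8) = 8 (attained at k = 1)
  C[1][1] = min over k of (A[1][0] + B[0][1] = 10 + -4 = 6, A[1][1] + B[1][1] = 0 + 8 = 8) = 6 (attained at k = 0)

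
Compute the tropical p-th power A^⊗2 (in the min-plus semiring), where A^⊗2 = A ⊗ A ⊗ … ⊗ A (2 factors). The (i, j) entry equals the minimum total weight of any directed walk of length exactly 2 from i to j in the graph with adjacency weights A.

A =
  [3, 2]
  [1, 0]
A^⊗2 =
  [3, 2]
  [1, 0]

Each entry (A^⊗2)_ij equals the minimum over all length-2 walks i = v_0 → v_1 → … → v_2 = j of Σ_t A[v_t][v_{t+1}]. For example, for (i, j) = (0, 1) we minimise over 2 possible intermediate vertex sequences; the minimum is 2, attained along the walk 0 → 1 → 1.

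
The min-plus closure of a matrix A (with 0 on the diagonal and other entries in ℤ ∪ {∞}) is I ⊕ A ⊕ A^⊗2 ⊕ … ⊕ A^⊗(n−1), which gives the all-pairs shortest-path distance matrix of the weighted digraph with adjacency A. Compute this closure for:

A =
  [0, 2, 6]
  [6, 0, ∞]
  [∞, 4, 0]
Closure =
  [0, 2, 6]
  [6, 0, 12]
  [10, 4, 0]

This is the Floyd-Warshall all-pairs shortest-path computation. For each intermediate vertex k = 0, 1, …, 2, update dist[i][j] ← min(dist[i][j], dist[i][k] + dist[k][j]). The final matrix gives, for each (i, j), the minimum total weight of any directed path from i to j (possibly empty when i = j).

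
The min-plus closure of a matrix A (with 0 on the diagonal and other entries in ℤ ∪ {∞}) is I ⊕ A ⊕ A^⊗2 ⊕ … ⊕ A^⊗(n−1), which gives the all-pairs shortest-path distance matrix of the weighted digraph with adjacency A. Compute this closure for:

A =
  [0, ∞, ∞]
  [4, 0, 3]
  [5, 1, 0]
Closure =
  [0, ∞, ∞]
  [4, 0, 3]
  [5, 1, 0]

This is the Floyd-Warshall all-pairs shortest-path computation. For each intermediate vertex k = 0, 1, …, 2, update dist[i][j] ← min(dist[i][j], dist[i][k] + dist[k][j]). The final matrix gives, for each (i, j), the minimum total weight of any directed path from i to j (possibly empty when i = j).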